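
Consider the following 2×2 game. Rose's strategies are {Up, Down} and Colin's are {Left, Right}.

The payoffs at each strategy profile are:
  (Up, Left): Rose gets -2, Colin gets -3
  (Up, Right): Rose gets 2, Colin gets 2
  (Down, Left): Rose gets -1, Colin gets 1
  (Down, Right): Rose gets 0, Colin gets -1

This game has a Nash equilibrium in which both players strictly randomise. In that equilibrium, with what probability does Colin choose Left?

2/3

Let c be the probability that Colin plays Left. In a completely mixed equilibrium, Rose must be indifferent between Up and Down.
Rose's expected payoff from Up is −2c + 2(1−c); from Down it is −c.
Setting these equal: −4c + 2 = −c, so c = 2/3.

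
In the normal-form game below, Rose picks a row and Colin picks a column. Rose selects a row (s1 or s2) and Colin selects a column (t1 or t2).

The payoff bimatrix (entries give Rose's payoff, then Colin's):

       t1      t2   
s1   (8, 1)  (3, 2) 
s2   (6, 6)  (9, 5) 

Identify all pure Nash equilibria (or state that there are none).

none

(s1, t1): Colin prefers t2 (2 > 1) — not an equilibrium.
(s1, t2): Rose prefers s2 (9 > 3) — not an equilibrium.
(s2, t1): Rose prefers s1 (8 > 6) — not an equilibrium.
(s2, t2): Colin prefers t1 (6 > 5) — not an equilibrium.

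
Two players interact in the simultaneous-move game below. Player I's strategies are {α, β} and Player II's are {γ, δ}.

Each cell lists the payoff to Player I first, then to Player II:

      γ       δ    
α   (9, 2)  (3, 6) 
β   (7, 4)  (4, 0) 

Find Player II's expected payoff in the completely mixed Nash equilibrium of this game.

3

First find p, the probability Player I plays α, from Player II's indifference between γ and δ: 2p + 4(1−p) = 6p, giving p = 1/2.
Since Player II is indifferent in equilibrium, Player II's expected payoff equals the payoff from either column against (1/2, 1/2). Using γ: 2(1/2) + 4(1/2) = 3.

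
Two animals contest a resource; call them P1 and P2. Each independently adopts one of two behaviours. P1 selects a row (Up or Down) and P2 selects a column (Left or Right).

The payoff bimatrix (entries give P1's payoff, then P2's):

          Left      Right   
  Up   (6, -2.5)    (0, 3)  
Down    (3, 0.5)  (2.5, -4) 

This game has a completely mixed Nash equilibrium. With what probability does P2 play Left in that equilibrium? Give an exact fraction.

Let y be the probability that P2 plays Left. In a completely mixed equilibrium, P1 must be indifferent between Up and Down.
P1's expected payoff from Up is 6y; from Down it is 3y + 2.5(1−y).
Setting these equal: 6y = 0.5y + 2.5, so y = 5/11.

5/11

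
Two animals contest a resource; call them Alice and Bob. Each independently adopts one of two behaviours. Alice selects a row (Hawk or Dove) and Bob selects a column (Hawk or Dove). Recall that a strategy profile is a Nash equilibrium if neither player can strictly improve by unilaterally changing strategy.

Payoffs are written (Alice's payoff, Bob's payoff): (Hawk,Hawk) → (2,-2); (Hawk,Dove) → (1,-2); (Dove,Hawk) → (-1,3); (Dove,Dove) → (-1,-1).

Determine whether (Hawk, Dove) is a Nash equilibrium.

At (Hawk, Dove), Alice earns 1; switching to Dove would give -1, so Alice has no profitable deviation.
Bob earns -2; switching to Hawk would give -2, so Bob has no profitable deviation.
Neither player can gain by a unilateral deviation, so this profile is a Nash equilibrium.

Yes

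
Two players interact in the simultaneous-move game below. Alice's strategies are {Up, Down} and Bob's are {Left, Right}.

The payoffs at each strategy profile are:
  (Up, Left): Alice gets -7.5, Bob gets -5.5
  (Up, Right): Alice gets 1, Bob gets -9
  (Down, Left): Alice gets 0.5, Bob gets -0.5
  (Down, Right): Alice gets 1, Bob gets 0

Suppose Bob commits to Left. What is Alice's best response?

Down

Against Left, Alice earns -7.5 from Up and 0.5 from Down.
So Down is the best response.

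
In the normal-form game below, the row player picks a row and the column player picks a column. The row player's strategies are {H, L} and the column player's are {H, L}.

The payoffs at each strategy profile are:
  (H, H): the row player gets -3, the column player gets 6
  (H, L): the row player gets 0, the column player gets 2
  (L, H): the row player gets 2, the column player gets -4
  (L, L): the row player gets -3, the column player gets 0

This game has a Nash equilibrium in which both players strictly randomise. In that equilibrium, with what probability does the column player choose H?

Let q be the probability that the column player plays H. In a completely mixed equilibrium, the row player must be indifferent between H and L.
The row player's expected payoff from H is −3q; from L it is 2q − 3(1−q).
Setting these equal: −3q = 5q − 3, so q = 3/8.

3/8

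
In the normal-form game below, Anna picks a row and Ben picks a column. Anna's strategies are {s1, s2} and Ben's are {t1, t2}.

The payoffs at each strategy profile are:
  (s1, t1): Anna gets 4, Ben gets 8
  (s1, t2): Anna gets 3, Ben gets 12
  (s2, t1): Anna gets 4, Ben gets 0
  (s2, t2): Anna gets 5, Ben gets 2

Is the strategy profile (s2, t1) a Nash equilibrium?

No

At (s2, t1), Anna earns 4; switching to s1 would give 4, so Anna has no profitable deviation.
Ben earns 0; switching to t2 would give 2, so Ben would deviate.
Since at least one player can profitably deviate, this is not a Nash equilibrium.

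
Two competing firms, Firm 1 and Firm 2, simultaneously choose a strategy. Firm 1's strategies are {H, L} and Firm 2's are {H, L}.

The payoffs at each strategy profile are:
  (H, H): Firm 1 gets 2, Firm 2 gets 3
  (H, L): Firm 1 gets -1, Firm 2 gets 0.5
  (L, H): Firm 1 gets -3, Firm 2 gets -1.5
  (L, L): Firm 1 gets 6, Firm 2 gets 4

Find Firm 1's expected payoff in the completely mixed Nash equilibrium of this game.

3/4

First find q, the probability Firm 2 plays H, from Firm 1's indifference between H and L: 2q − (1−q) = −3q + 6(1−q), giving q = 7/12.
Since Firm 1 is indifferent in equilibrium, Firm 1's expected payoff equals the payoff from either row against (7/12, 5/12). Using H: 2(7/12) − (5/12) = 3/4.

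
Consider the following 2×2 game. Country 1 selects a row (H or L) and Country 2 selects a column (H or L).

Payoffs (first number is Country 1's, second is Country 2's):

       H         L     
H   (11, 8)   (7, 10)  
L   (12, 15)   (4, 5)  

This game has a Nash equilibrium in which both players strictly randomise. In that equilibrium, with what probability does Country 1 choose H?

5/6

Let r be the probability that Country 1 plays H. In a completely mixed equilibrium, Country 2 must be indifferent between H and L.
Country 2's expected payoff from H is 8r + 15(1−r); from L it is 10r + 5(1−r).
Setting these equal: −7r + 15 = 5r + 5, so r = 5/6.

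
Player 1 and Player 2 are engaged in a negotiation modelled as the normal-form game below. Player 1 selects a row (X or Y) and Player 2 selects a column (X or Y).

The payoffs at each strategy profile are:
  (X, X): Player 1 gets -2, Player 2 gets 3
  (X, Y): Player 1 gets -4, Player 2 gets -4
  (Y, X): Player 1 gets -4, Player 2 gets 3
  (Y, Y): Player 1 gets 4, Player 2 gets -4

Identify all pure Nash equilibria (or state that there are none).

(X, X)

(X, X): Player 1 gets -2 ≥ -4 from Y, and Player 2 gets 3 ≥ -4 from Y — Nash equilibrium.
(X, Y): Player 1 prefers Y (4 > -4); Player 2 prefers X (3 > -4) — not an equilibrium.
(Y, X): Player 1 prefers X (-2 > -4) — not an equilibrium.
(Y, Y): Player 2 prefers X (3 > -4) — not an equilibrium.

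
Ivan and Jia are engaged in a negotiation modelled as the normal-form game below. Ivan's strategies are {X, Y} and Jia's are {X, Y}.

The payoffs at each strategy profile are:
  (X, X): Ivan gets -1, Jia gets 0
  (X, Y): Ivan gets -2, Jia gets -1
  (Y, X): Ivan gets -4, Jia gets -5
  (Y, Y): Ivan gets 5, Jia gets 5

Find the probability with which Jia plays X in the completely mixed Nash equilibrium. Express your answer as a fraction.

Let y be the probability that Jia plays X. In a completely mixed equilibrium, Ivan must be indifferent between X and Y.
Ivan's expected payoff from X is −y − 2(1−y); from Y it is −4y + 5(1−y).
Setting these equal: y − 2 = −9y + 5, so y = 7/10.

7/10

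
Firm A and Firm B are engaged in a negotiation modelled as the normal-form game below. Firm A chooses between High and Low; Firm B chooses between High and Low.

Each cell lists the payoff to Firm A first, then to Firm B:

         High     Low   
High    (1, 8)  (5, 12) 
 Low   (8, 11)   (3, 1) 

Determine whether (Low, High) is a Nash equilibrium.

Yes

At (Low, High), Firm A earns 8; switching to High would give 1, so Firm A has no profitable deviation.
Firm B earns 11; switching to Low would give 1, so Firm B has no profitable deviation.
Neither player can gain by a unilateral deviation, so this profile is a Nash equilibrium.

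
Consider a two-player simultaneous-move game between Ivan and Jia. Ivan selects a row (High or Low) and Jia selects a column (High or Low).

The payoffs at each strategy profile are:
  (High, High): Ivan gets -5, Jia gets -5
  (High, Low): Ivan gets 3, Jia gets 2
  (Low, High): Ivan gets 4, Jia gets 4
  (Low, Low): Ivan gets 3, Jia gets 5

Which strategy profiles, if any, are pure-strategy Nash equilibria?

(High, Low) and (Low, Low)

(High, High): Ivan prefers Low (4 > -5); Jia prefers Low (2 > -5) — not an equilibrium.
(High, Low): Ivan gets 3 ≥ 3 from Low, and Jia gets 2 ≥ -5 from High — Nash equilibrium.
(Low, High): Jia prefers Low (5 > 4) — not an equilibrium.
(Low, Low): Ivan gets 3 ≥ 3 from High, and Jia gets 5 ≥ 4 from High — Nash equilibrium.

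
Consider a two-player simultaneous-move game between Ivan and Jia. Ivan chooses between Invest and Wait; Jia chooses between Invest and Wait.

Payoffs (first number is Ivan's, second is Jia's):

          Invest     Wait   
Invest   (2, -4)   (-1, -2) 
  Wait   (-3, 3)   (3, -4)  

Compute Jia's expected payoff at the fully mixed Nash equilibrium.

First find x, the probability Ivan plays Invest, from Jia's indifference between Invest and Wait: −4x + 3(1−x) = −2x − 4(1−x), giving x = 7/9.
Since Jia is indifferent in equilibrium, Jia's expected payoff equals the payoff from either column against (7/9, 2/9). Using Invest: −4(7/9) + 3(2/9) = -22/9.

-22/9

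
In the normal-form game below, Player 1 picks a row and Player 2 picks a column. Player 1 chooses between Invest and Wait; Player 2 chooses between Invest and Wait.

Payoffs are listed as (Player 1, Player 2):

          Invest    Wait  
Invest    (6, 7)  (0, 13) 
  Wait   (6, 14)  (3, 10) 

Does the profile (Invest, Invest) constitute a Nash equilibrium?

No

At (Invest, Invest), Player 1 earns 6; switching to Wait would give 6, so Player 1 has no profitable deviation.
Player 2 earns 7; switching to Wait would give 13, so Player 2 would deviate.
Since at least one player can profitably deviate, this is not a Nash equilibrium.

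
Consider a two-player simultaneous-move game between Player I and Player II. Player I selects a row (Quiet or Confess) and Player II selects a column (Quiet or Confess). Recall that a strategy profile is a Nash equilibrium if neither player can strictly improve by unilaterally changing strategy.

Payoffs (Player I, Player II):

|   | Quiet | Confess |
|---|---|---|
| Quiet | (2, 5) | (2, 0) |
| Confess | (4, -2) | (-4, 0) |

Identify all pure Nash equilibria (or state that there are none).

none

(Quiet, Quiet): Player I prefers Confess (4 > 2) — not an equilibrium.
(Quiet, Confess): Player II prefers Quiet (5 > 0) — not an equilibrium.
(Confess, Quiet): Player II prefers Confess (0 > -2) — not an equilibrium.
(Confess, Confess): Player I prefers Quiet (2 > -4) — not an equilibrium.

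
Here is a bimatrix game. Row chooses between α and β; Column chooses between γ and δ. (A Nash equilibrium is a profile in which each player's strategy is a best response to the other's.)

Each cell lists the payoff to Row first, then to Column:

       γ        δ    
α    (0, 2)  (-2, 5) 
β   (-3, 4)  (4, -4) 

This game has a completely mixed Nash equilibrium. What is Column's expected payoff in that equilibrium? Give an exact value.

First find p, the probability Row plays α, from Column's indifference between γ and δ: 2p + 4(1−p) = 5p − 4(1−p), giving p = 8/11.
Since Column is indifferent in equilibrium, Column's expected payoff equals the payoff from either column against (8/11, 3/11). Using γ: 2(8/11) + 4(3/11) = 28/11.

28/11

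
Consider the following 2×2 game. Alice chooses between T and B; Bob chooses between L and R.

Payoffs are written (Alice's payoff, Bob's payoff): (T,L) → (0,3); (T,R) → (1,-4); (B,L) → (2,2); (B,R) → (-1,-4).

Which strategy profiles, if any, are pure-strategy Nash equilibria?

(B, L)

(T, L): Alice prefers B (2 > 0) — not an equilibrium.
(T, R): Bob prefers L (3 > -4) — not an equilibrium.
(B, L): Alice gets 2 ≥ 0 from T, and Bob gets 2 ≥ -4 from R — Nash equilibrium.
(B, R): Alice prefers T (1 > -1); Bob prefers L (2 > -4) — not an equilibrium.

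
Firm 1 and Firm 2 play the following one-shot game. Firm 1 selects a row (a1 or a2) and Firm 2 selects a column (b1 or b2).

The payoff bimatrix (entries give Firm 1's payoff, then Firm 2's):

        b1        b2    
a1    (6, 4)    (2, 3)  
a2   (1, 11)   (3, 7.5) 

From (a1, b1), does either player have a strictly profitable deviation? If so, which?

Neither

Firm 1 at (a1, b1) earns 6; deviating to a2 yields 1 — not better.
Firm 2 earns 4; deviating to b2 yields 3 — not better.
Neither player can strictly improve; the profile is a Nash equilibrium.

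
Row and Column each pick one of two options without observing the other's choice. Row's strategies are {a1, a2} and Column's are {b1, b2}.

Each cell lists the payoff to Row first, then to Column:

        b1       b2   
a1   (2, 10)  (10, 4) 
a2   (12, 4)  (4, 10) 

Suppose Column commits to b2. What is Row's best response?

Against b2, Row earns 10 from a1 and 4 from a2.
So a1 is the best response.

a1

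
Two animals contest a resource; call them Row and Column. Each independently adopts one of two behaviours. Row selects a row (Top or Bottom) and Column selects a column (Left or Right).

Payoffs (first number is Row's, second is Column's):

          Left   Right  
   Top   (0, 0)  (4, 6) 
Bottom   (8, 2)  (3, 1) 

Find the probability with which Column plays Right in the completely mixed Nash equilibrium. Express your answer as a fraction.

8/9

Let q be the probability that Column plays Left. In a completely mixed equilibrium, Row must be indifferent between Top and Bottom.
Row's expected payoff from Top is 4(1−q); from Bottom it is 8q + 3(1−q).
Setting these equal: −4q + 4 = 5q + 3, so q = 1/9.
Therefore Column plays Right with probability 1 − 1/9 = 8/9.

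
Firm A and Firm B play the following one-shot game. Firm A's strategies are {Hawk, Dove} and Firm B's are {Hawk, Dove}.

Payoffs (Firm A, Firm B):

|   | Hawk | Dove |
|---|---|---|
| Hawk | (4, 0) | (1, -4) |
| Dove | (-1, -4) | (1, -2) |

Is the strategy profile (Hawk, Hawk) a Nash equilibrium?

At (Hawk, Hawk), Firm A earns 4; switching to Dove would give -1, so Firm A has no profitable deviation.
Firm B earns 0; switching to Dove would give -4, so Firm B has no profitable deviation.
Neither player can gain by a unilateral deviation, so this profile is a Nash equilibrium.

Yes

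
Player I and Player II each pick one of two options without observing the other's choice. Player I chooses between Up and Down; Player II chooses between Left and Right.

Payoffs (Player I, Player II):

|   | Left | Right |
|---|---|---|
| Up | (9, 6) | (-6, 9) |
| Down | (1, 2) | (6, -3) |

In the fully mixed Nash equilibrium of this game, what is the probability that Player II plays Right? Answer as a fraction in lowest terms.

Let y be the probability that Player II plays Left. In a completely mixed equilibrium, Player I must be indifferent between Up and Down.
Player I's expected payoff from Up is 9y − 6(1−y); from Down it is y + 6(1−y).
Setting these equal: 15y − 6 = −5y + 6, so y = 3/5.
Therefore Player II plays Right with probability 1 − 3/5 = 2/5.

2/5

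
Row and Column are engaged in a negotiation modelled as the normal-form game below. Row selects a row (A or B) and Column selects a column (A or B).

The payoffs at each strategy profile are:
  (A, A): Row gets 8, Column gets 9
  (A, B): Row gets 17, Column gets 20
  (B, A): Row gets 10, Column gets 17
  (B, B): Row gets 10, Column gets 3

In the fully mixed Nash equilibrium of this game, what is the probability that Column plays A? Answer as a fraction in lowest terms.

7/9

Let q be the probability that Column plays A. In a completely mixed equilibrium, Row must be indifferent between A and B.
Row's expected payoff from A is 8q + 17(1−q); from B it is 10q + 10(1−q).
Setting these equal: −9q + 17 = 10, so q = 7/9.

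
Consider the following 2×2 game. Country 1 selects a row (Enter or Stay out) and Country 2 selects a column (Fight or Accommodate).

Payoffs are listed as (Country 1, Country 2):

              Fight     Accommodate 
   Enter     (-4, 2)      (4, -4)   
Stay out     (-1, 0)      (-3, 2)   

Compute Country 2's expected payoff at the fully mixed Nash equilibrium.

1/2

First find x, the probability Country 1 plays Enter, from Country 2's indifference between Fight and Accommodate: 2x = −4x + 2(1−x), giving x = 1/4.
Since Country 2 is indifferent in equilibrium, Country 2's expected payoff equals the payoff from either column against (1/4, 3/4). Using Fight: 2(1/4) = 1/2.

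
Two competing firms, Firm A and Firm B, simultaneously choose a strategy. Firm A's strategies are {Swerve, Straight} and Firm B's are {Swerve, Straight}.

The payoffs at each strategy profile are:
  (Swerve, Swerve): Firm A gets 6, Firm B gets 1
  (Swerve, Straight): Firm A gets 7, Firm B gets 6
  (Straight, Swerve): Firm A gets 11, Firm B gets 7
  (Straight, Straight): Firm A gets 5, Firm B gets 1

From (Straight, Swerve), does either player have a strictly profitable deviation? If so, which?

Firm A at (Straight, Swerve) earns 11; deviating to Swerve yields 6 — not better.
Firm B earns 7; deviating to Straight yields 1 — not better.
Neither player can strictly improve; the profile is a Nash equilibrium.

Neither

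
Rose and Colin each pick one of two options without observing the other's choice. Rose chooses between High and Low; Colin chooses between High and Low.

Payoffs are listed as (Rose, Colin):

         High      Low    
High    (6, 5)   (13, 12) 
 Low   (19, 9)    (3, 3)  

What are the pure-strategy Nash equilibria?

(High, Low) and (Low, High)

(High, High): Rose prefers Low (19 > 6); Colin prefers Low (12 > 5) — not an equilibrium.
(High, Low): Rose gets 13 ≥ 3 from Low, and Colin gets 12 ≥ 5 from High — Nash equilibrium.
(Low, High): Rose gets 19 ≥ 6 from High, and Colin gets 9 ≥ 3 from Low — Nash equilibrium.
(Low, Low): Rose prefers High (13 > 3); Colin prefers High (9 > 3) — not an equilibrium.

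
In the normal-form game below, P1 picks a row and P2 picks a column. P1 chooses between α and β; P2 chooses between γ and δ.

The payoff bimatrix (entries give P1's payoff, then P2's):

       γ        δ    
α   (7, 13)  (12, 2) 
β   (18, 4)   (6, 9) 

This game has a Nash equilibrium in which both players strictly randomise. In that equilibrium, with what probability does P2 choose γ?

6/17

Let q be the probability that P2 plays γ. In a completely mixed equilibrium, P1 must be indifferent between α and β.
P1's expected payoff from α is 7q + 12(1−q); from β it is 18q + 6(1−q).
Setting these equal: −5q + 12 = 12q + 6, so q = 6/17.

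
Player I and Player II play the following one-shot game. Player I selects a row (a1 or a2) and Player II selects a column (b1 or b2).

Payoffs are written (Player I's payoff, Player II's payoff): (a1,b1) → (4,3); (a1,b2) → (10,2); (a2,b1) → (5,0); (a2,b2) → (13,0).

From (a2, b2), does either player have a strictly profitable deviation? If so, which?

Neither

Player I at (a2, b2) earns 13; deviating to a1 yields 10 — not better.
Player II earns 0; deviating to b1 yields 0 — not better.
Neither player can strictly improve; the profile is a Nash equilibrium.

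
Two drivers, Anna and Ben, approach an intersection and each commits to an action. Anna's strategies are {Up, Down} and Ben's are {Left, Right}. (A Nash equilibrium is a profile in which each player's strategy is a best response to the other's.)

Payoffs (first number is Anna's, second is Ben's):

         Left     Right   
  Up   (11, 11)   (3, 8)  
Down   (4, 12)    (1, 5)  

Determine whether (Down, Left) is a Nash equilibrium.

At (Down, Left), Anna earns 4; switching to Up would give 11, so Anna would deviate.
Ben earns 12; switching to Right would give 5, so Ben has no profitable deviation.
Since at least one player can profitably deviate, this is not a Nash equilibrium.

No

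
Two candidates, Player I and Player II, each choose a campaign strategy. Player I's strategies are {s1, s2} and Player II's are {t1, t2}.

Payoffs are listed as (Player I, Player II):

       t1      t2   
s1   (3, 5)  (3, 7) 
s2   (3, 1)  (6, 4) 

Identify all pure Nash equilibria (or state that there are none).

(s1, t1): Player II prefers t2 (7 > 5) — not an equilibrium.
(s1, t2): Player I prefers s2 (6 > 3) — not an equilibrium.
(s2, t1): Player II prefers t2 (4 > 1) — not an equilibrium.
(s2, t2): Player I gets 6 ≥ 3 from s1, and Player II gets 4 ≥ 1 from t1 — Nash equilibrium.

(s2, t2)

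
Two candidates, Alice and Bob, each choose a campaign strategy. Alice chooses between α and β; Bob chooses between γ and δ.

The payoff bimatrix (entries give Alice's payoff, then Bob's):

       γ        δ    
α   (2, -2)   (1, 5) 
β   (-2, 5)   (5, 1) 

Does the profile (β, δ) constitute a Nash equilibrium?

At (β, δ), Alice earns 5; switching to α would give 1, so Alice has no profitable deviation.
Bob earns 1; switching to γ would give 5, so Bob would deviate.
Since at least one player can profitably deviate, this is not a Nash equilibrium.

No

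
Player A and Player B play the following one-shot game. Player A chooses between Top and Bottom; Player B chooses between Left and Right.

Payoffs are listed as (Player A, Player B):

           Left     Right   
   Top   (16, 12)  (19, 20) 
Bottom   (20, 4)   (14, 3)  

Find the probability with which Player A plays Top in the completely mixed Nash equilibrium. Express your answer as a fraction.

1/9

Let p be the probability that Player A plays Top. In a completely mixed equilibrium, Player B must be indifferent between Left and Right.
Player B's expected payoff from Left is 12p + 4(1−p); from Right it is 20p + 3(1−p).
Setting these equal: 8p + 4 = 17p + 3, so p = 1/9.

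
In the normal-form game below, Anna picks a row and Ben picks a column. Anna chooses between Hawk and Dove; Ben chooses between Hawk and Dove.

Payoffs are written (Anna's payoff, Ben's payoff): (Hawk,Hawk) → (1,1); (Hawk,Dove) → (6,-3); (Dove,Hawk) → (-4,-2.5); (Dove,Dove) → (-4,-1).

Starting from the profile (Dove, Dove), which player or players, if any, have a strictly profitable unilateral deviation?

Anna

Anna at (Dove, Dove) earns -4; deviating to Hawk yields 6 — a strict improvement.
Ben earns -1; deviating to Hawk yields -2.5 — not better.
Only Anna has a strictly profitable deviation.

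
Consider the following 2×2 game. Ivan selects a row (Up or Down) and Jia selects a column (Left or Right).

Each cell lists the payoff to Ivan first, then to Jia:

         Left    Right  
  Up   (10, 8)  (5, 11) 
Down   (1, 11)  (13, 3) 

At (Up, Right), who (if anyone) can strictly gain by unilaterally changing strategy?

Ivan at (Up, Right) earns 5; deviating to Down yields 13 — a strict improvement.
Jia earns 11; deviating to Left yields 8 — not better.
Only Ivan has a strictly profitable deviation.

Ivan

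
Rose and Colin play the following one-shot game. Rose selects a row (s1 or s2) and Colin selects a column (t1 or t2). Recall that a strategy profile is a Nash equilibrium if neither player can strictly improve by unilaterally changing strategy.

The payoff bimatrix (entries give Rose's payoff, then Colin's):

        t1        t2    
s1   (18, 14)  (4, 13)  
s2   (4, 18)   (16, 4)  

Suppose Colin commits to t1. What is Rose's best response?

s1

Against t1, Rose earns 18 from s1 and 4 from s2.
So s1 is the best response.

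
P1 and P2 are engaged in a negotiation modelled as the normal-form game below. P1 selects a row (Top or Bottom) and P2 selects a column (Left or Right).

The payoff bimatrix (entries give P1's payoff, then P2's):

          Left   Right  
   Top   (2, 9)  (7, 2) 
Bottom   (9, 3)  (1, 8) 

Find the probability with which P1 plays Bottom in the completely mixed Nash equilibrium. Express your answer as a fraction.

7/12

Let r be the probability that P1 plays Top. In a completely mixed equilibrium, P2 must be indifferent between Left and Right.
P2's expected payoff from Left is 9r + 3(1−r); from Right it is 2r + 8(1−r).
Setting these equal: 6r + 3 = −6r + 8, so r = 5/12.
Therefore P1 plays Bottom with probability 1 − 5/12 = 7/12.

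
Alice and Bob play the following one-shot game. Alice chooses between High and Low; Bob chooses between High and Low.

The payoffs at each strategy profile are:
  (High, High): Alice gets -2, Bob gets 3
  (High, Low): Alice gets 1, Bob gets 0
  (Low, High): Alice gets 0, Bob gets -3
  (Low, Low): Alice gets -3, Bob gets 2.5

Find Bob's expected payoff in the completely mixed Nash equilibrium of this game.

First find p, the probability Alice plays High, from Bob's indifference between High and Low: 3p − 3(1−p) = 2.5(1−p), giving p = 11/17.
Since Bob is indifferent in equilibrium, Bob's expected payoff equals the payoff from either column against (11/17, 6/17). Using High: 3(11/17) − 3(6/17) = 15/17.

15/17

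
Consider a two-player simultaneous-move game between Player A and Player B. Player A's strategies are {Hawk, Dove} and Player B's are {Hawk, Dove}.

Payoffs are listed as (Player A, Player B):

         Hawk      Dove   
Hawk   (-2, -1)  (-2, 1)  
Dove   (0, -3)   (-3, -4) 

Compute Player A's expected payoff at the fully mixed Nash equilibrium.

First find y, the probability Player B plays Hawk, from Player A's indifference between Hawk and Dove: −2y − 2(1−y) = −3(1−y), giving y = 1/3.
Since Player A is indifferent in equilibrium, Player A's expected payoff equals the payoff from either row against (1/3, 2/3). Using Hawk: −2(1/3) − 2(2/3) = -2.

-2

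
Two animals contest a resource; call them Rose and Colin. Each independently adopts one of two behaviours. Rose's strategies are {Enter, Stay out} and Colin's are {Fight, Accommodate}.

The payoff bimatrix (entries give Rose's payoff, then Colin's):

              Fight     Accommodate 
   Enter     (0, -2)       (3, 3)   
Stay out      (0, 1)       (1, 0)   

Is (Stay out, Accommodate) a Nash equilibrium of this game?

At (Stay out, Accommodate), Rose earns 1; switching to Enter would give 3, so Rose would deviate.
Colin earns 0; switching to Fight would give 1, so Colin would deviate.
Since at least one player can profitably deviate, this is not a Nash equilibrium.

No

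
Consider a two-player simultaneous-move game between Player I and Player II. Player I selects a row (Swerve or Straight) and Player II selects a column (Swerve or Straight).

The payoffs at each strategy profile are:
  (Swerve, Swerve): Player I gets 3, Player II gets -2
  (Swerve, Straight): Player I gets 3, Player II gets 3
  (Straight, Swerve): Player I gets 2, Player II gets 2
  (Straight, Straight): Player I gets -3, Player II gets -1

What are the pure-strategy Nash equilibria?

(Swerve, Straight)

(Swerve, Swerve): Player II prefers Straight (3 > -2) — not an equilibrium.
(Swerve, Straight): Player I gets 3 ≥ -3 from Straight, and Player II gets 3 ≥ -2 from Swerve — Nash equilibrium.
(Straight, Swerve): Player I prefers Swerve (3 > 2) — not an equilibrium.
(Straight, Straight): Player I prefers Swerve (3 > -3); Player II prefers Swerve (2 > -1) — not an equilibrium.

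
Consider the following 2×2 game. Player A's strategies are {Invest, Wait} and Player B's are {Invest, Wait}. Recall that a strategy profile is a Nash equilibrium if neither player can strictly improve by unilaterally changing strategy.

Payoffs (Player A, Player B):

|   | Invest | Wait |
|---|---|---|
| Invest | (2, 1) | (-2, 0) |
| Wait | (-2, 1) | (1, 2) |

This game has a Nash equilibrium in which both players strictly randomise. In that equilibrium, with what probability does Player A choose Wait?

Let x be the probability that Player A plays Invest. In a completely mixed equilibrium, Player B must be indifferent between Invest and Wait.
Player B's expected payoff from Invest is x + (1−x); from Wait it is 2(1−x).
Setting these equal: 1 = −2x + 2, so x = 1/2.
Therefore Player A plays Wait with probability 1 − 1/2 = 1/2.

1/2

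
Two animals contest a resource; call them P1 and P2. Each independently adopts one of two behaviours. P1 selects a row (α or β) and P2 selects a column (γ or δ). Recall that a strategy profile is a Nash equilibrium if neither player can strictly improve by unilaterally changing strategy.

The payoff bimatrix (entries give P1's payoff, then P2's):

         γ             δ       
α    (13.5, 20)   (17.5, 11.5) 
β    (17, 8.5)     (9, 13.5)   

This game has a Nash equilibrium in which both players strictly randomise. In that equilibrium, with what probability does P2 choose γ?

Let y be the probability that P2 plays γ. In a completely mixed equilibrium, P1 must be indifferent between α and β.
P1's expected payoff from α is 13.5y + 17.5(1−y); from β it is 17y + 9(1−y).
Setting these equal: −4y + 17.5 = 8y + 9, so y = 17/24.

17/24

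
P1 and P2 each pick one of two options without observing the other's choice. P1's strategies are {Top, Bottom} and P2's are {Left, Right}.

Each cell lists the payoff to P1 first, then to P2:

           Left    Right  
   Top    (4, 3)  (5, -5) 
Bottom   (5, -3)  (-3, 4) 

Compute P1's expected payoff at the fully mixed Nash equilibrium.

First find q, the probability P2 plays Left, from P1's indifference between Top and Bottom: 4q + 5(1−q) = 5q − 3(1−q), giving q = 8/9.
Since P1 is indifferent in equilibrium, P1's expected payoff equals the payoff from either row against (8/9, 1/9). Using Top: 4(8/9) + 5(1/9) = 37/9.

37/9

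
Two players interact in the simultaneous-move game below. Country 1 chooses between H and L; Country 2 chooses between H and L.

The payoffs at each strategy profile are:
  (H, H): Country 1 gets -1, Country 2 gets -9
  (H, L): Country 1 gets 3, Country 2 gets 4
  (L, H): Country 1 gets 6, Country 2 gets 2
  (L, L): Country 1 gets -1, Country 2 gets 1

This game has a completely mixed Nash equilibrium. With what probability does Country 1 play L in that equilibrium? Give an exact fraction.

Let x be the probability that Country 1 plays H. In a completely mixed equilibrium, Country 2 must be indifferent between H and L.
Country 2's expected payoff from H is −9x + 2(1−x); from L it is 4x + (1−x).
Setting these equal: −11x + 2 = 3x + 1, so x = 1/14.
Therefore Country 1 plays L with probability 1 − 1/14 = 13/14.

13/14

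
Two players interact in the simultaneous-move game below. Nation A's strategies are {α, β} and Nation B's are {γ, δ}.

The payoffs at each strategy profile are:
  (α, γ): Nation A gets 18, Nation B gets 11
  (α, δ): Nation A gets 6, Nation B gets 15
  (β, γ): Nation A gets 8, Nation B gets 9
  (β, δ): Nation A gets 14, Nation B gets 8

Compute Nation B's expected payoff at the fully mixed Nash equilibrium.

First find x, the probability Nation A plays α, from Nation B's indifference between γ and δ: 11x + 9(1−x) = 15x + 8(1−x), giving x = 1/5.
Since Nation B is indifferent in equilibrium, Nation B's expected payoff equals the payoff from either column against (1/5, 4/5). Using γ: 11(1/5) + 9(4/5) = 47/5.

47/5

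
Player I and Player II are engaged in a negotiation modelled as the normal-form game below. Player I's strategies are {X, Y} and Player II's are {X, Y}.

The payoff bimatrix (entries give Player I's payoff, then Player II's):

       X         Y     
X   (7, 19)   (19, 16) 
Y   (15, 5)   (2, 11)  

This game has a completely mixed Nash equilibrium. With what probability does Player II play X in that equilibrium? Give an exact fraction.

17/25

Let c be the probability that Player II plays X. In a completely mixed equilibrium, Player I must be indifferent between X and Y.
Player I's expected payoff from X is 7c + 19(1−c); from Y it is 15c + 2(1−c).
Setting these equal: −12c + 19 = 13c + 2, so c = 17/25.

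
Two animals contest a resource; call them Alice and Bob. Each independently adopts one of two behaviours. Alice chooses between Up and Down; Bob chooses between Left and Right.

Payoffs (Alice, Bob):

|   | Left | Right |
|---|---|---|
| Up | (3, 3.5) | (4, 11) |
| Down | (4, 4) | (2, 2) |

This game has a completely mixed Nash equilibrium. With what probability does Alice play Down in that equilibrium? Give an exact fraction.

15/19

Let r be the probability that Alice plays Up. In a completely mixed equilibrium, Bob must be indifferent between Left and Right.
Bob's expected payoff from Left is 3.5r + 4(1−r); from Right it is 11r + 2(1−r).
Setting these equal: −0.5r + 4 = 9r + 2, so r = 4/19.
Therefore Alice plays Down with probability 1 − 4/19 = 15/19.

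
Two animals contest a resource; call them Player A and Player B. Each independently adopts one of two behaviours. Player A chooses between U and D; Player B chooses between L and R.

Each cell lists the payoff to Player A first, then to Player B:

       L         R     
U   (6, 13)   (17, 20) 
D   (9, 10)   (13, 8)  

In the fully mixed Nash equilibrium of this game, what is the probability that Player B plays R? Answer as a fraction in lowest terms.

3/7

Let c be the probability that Player B plays L. In a completely mixed equilibrium, Player A must be indifferent between U and D.
Player A's expected payoff from U is 6c + 17(1−c); from D it is 9c + 13(1−c).
Setting these equal: −11c + 17 = −4c + 13, so c = 4/7.
Therefore Player B plays R with probability 1 − 4/7 = 3/7.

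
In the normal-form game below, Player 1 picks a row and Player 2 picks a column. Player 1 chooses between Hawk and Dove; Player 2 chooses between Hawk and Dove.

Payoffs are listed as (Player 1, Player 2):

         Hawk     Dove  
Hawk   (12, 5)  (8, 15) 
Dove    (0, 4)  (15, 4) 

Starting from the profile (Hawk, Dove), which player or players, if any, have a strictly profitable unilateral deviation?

Player 1 at (Hawk, Dove) earns 8; deviating to Dove yields 15 — a strict improvement.
Player 2 earns 15; deviating to Hawk yields 5 — not better.
Only Player 1 has a strictly profitable deviation.

Player 1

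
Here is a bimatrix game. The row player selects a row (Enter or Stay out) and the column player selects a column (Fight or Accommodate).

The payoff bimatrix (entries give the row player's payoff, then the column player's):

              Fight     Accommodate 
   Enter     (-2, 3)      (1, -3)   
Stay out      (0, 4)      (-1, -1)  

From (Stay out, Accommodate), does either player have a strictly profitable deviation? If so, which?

Both

The row player at (Stay out, Accommodate) earns -1; deviating to Enter yields 1 — a strict improvement.
The column player earns -1; deviating to Fight yields 4 — a strict improvement.
Both the row player and the column player have strictly profitable deviations.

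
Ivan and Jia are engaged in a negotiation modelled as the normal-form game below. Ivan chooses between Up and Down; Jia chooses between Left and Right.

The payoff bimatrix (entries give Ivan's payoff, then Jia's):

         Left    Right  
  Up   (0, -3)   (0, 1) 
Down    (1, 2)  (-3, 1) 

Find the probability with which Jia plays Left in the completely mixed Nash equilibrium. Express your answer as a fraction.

3/4

Let q be the probability that Jia plays Left. In a completely mixed equilibrium, Ivan must be indifferent between Up and Down.
Ivan's expected payoff from Up is 0; from Down it is q − 3(1−q).
Setting these equal: 0 = 4q − 3, so q = 3/4.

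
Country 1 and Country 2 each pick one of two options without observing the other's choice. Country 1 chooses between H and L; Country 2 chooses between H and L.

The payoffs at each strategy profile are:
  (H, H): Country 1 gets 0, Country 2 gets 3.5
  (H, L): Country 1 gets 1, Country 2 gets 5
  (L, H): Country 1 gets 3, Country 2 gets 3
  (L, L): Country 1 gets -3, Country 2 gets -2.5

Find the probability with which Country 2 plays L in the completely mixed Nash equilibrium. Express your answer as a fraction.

Let q be the probability that Country 2 plays H. In a completely mixed equilibrium, Country 1 must be indifferent between H and L.
Country 1's expected payoff from H is (1−q); from L it is 3q − 3(1−q).
Setting these equal: −q + 1 = 6q − 3, so q = 4/7.
Therefore Country 2 plays L with probability 1 − 4/7 = 3/7.

3/7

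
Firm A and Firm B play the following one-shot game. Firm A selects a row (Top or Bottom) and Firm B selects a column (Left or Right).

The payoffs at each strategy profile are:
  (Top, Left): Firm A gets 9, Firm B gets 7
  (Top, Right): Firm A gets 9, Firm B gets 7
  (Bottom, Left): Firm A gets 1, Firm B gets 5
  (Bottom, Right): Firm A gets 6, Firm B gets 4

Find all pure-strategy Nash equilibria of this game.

(Top, Left) and (Top, Right)

(Top, Left): Firm A gets 9 ≥ 1 from Bottom, and Firm B gets 7 ≥ 7 from Right — Nash equilibrium.
(Top, Right): Firm A gets 9 ≥ 6 from Bottom, and Firm B gets 7 ≥ 7 from Left — Nash equilibrium.
(Bottom, Left): Firm A prefers Top (9 > 1) — not an equilibrium.
(Bottom, Right): Firm A prefers Top (9 > 6); Firm B prefers Left (5 > 4) — not an equilibrium.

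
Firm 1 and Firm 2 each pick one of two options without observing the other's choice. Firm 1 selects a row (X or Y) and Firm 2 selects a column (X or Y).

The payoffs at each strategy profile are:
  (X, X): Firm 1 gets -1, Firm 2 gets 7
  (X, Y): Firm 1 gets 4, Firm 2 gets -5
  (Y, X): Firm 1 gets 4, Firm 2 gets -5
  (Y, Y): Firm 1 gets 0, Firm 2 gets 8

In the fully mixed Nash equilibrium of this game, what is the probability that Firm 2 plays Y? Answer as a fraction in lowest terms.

5/9

Let y be the probability that Firm 2 plays X. In a completely mixed equilibrium, Firm 1 must be indifferent between X and Y.
Firm 1's expected payoff from X is −y + 4(1−y); from Y it is 4y.
Setting these equal: −5y + 4 = 4y, so y = 4/9.
Therefore Firm 2 plays Y with probability 1 − 4/9 = 5/9.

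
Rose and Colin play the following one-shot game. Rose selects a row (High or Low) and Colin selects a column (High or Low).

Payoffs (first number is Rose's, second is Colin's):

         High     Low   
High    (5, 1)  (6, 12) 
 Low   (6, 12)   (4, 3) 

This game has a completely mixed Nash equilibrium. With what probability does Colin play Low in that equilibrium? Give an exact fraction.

Let y be the probability that Colin plays High. In a completely mixed equilibrium, Rose must be indifferent between High and Low.
Rose's expected payoff from High is 5y + 6(1−y); from Low it is 6y + 4(1−y).
Setting these equal: −y + 6 = 2y + 4, so y = 2/3.
Therefore Colin plays Low with probability 1 − 2/3 = 1/3.

1/3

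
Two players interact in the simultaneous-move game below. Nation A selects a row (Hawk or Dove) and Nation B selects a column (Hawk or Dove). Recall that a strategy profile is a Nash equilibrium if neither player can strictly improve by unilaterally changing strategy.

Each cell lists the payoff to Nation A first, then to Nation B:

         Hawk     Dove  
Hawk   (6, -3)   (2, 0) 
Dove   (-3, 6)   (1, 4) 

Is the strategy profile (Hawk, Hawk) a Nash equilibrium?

At (Hawk, Hawk), Nation A earns 6; switching to Dove would give -3, so Nation A has no profitable deviation.
Nation B earns -3; switching to Dove would give 0, so Nation B would deviate.
Since at least one player can profitably deviate, this is not a Nash equilibrium.

No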